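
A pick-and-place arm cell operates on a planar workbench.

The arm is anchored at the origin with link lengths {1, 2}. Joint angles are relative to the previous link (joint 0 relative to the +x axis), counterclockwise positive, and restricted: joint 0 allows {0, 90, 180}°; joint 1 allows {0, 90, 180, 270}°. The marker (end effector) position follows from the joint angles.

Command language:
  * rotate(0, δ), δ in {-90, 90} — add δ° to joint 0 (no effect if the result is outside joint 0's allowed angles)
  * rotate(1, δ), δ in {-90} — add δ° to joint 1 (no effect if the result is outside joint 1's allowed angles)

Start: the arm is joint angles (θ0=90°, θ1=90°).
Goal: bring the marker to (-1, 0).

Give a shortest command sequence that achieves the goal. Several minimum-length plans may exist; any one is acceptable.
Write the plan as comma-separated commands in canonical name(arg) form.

rotate(0, -90), rotate(1, -90), rotate(1, -90), rotate(1, -90)

begin: joint angles (θ0=90°, θ1=90°)
[1] after rotate(0, -90): joint angles (θ0=0°, θ1=90°)
[2] after rotate(1, -90): joint angles (θ0=0°, θ1=0°)
[3] after rotate(1, -90): joint angles (θ0=0°, θ1=270°)
[4] after rotate(1, -90): joint angles (θ0=0°, θ1=180°)
no 3-step plan works, so 4 is optimal.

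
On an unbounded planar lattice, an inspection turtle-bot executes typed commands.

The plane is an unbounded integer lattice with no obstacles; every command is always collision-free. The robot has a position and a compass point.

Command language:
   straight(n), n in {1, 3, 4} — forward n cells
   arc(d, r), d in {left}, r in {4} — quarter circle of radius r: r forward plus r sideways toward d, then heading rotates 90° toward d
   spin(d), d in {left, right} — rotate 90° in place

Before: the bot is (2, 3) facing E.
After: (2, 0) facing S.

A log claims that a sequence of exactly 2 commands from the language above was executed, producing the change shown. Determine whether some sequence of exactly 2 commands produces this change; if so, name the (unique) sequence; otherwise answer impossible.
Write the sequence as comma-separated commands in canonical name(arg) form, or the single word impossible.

key: position moved to (2,0) AND the heading swung to S — translation plus rotation needed
initial: (2, 3) facing E
1. spin(right) → (2, 3) facing S
2. straight(3) → (2, 0) facing S
no rival 2-sequence matches.

spin(right), straight(3)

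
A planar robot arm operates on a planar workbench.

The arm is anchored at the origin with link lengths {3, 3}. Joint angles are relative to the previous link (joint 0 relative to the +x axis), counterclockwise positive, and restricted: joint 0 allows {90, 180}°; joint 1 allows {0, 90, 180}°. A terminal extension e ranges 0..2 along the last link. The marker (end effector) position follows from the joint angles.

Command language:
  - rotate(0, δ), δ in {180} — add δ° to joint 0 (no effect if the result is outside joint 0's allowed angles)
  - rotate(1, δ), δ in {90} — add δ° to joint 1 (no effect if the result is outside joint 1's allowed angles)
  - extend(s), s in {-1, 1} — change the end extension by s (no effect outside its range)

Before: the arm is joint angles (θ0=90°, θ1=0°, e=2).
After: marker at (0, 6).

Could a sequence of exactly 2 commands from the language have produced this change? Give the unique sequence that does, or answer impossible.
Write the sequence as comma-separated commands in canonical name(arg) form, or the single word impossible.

extend(-1), extend(-1)

begin: joint angles (θ0=90°, θ1=0°, e=2)
step 1 (extend(-1)): joint angles (θ0=90°, θ1=0°, e=1)
step 2 (extend(-1)): joint angles (θ0=90°, θ1=0°, e=0)
uniquely the one of 16 2-step routes that fits.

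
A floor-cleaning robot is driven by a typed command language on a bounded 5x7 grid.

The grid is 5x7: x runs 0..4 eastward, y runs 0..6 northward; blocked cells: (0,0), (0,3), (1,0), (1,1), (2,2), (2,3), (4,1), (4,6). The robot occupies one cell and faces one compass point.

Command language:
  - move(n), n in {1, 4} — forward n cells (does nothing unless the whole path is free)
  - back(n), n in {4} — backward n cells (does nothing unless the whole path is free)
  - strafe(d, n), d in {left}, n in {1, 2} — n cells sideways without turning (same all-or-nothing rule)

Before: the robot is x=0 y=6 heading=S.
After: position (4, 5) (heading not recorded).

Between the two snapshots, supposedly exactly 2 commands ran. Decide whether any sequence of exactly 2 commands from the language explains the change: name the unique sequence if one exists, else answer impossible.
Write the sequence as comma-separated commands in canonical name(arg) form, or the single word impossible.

all 25 sequences checked — none match.

impossible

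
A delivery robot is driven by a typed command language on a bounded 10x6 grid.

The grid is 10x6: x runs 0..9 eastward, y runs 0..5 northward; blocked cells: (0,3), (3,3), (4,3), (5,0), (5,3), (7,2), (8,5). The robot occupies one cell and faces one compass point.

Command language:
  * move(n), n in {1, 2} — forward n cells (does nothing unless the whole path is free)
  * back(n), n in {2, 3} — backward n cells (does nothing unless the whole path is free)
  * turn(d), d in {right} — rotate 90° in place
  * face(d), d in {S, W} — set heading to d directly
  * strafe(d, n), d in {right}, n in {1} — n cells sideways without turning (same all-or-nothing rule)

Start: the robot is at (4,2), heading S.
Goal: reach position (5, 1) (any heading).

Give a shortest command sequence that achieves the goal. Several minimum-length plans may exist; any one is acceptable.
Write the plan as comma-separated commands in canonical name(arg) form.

from: at (4,2), heading S
[1] after strafe(right, 1): at (3,2), heading S
[2] after move(1): at (3,1), heading S
[3] after face(W): at (3,1), heading W
[4] after back(2): at (5,1), heading W
shorter routes all fall short; 4 is best.

strafe(right, 1), move(1), face(W), back(2)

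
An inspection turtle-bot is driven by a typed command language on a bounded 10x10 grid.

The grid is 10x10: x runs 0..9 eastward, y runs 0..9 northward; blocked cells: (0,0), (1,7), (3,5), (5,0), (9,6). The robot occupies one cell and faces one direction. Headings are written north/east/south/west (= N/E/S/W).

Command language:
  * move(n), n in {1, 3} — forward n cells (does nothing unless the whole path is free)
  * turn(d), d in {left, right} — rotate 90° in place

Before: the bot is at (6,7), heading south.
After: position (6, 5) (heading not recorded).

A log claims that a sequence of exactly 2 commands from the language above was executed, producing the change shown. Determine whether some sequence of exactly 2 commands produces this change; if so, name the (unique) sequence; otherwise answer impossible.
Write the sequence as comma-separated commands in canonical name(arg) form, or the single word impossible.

begin: at (6,7), heading south
t=1 move(1) ⇒ at (6,6), heading south
t=2 move(1) ⇒ at (6,5), heading south
uniquely the one of 16 2-step routes that fits.

move(1), move(1)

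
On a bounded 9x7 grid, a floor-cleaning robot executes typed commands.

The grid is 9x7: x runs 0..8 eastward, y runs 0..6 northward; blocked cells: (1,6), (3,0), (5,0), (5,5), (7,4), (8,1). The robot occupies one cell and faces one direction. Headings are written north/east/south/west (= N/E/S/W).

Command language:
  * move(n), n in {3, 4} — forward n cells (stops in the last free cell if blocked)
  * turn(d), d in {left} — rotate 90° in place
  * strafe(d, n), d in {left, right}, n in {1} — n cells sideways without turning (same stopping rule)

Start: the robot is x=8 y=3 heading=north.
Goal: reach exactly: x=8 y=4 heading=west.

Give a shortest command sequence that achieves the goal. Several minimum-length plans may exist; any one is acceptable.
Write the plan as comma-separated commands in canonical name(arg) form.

turn(left), strafe(right, 1)

begin: x=8 y=3 heading=north
step 1 (turn(left)): x=8 y=3 heading=west
step 2 (strafe(right, 1)): x=8 y=4 heading=west
minimal: 2 command(s), checked below 2.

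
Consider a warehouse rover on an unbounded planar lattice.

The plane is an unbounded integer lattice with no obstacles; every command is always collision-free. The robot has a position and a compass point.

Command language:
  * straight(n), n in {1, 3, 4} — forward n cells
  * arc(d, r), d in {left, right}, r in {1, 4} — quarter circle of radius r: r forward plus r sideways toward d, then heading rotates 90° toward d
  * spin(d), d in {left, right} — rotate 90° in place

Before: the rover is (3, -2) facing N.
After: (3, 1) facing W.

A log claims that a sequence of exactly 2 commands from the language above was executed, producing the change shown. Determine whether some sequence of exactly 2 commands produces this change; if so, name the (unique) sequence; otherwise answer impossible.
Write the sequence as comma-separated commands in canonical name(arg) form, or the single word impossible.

key: order matters: swapping straight(3) and spin(left) lands elsewhere
t0: (3, -2) facing N
step 1 (straight(3)): (3, 1) facing N
step 2 (spin(left)): (3, 1) facing W
all 81 alternatives checked — unique.

straight(3), spin(left)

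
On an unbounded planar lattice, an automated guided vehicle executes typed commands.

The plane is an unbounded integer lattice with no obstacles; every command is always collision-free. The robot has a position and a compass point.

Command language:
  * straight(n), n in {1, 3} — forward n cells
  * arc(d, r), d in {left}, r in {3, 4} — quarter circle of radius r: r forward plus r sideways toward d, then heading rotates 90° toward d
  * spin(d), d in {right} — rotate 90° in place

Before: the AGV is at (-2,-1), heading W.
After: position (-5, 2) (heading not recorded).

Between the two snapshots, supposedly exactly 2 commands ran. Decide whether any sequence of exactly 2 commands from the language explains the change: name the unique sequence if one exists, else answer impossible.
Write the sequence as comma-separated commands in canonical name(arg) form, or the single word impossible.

key: running arc(left, 3) before spin(right) would end elsewhere — order is forced
begin: at (-2,-1), heading W
[1] after spin(right): at (-2,-1), heading N
[2] after arc(left, 3): at (-5,2), heading W
no other 2-command option fits: unique.

spin(right), arc(left, 3)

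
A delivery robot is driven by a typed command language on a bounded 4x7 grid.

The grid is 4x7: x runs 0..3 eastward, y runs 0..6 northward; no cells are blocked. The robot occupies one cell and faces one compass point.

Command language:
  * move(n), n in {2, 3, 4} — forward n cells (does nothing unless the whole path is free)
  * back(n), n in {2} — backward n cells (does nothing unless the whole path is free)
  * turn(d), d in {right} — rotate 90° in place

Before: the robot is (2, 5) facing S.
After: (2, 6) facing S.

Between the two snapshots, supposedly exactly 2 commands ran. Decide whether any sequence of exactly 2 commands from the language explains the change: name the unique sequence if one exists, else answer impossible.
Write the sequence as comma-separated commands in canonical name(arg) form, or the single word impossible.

all 25 sequences checked — none match.

impossible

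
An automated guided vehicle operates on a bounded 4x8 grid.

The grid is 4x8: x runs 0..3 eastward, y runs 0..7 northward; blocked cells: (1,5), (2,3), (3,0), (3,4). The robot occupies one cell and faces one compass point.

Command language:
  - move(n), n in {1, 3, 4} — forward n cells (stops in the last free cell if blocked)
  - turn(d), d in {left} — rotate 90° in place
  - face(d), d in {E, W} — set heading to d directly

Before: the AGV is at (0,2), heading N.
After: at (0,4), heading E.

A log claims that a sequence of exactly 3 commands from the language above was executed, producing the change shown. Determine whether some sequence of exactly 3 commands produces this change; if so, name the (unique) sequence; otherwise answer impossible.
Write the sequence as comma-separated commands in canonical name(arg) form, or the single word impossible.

key: running face(E) before move(1) would end elsewhere — order is forced
from: at (0,2), heading N
1. move(1) → at (0,3), heading N
2. move(1) → at (0,4), heading N
3. face(E) → at (0,4), heading E
all 216 alternatives checked — unique.

move(1), move(1), face(E)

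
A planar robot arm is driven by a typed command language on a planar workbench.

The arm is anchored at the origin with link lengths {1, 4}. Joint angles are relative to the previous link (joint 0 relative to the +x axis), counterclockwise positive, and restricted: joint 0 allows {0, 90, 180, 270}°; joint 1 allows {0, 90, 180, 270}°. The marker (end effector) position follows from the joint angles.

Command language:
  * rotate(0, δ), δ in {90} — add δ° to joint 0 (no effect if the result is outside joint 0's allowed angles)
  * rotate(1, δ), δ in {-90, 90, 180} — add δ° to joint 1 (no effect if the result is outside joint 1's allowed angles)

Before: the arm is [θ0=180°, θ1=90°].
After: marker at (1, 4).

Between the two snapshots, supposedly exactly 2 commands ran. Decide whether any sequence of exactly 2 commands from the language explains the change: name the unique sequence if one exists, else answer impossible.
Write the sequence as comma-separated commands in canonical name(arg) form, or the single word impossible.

begin: [θ0=180°, θ1=90°]
[1] after rotate(0, 90): [θ0=270°, θ1=90°]
[2] after rotate(0, 90): [θ0=0°, θ1=90°]
no other 2-command option fits: unique.

rotate(0, 90), rotate(0, 90)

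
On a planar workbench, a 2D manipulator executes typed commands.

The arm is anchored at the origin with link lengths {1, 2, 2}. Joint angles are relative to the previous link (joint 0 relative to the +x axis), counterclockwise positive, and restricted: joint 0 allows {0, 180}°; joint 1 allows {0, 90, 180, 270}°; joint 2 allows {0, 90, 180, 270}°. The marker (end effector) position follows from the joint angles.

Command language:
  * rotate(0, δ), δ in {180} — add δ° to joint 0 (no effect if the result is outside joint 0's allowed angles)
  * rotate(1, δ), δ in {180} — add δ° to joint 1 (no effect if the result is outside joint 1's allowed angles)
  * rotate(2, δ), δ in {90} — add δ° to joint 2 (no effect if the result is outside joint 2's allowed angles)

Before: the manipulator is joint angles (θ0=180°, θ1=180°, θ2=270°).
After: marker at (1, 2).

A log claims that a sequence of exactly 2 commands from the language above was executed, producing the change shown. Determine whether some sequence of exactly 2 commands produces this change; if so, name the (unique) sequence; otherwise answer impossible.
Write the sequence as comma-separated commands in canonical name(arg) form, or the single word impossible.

from: joint angles (θ0=180°, θ1=180°, θ2=270°)
1. rotate(2, 90) → joint angles (θ0=180°, θ1=180°, θ2=0°)
2. rotate(2, 90) → joint angles (θ0=180°, θ1=180°, θ2=90°)
uniquely the one of 9 2-step routes that fits.

rotate(2, 90), rotate(2, 90)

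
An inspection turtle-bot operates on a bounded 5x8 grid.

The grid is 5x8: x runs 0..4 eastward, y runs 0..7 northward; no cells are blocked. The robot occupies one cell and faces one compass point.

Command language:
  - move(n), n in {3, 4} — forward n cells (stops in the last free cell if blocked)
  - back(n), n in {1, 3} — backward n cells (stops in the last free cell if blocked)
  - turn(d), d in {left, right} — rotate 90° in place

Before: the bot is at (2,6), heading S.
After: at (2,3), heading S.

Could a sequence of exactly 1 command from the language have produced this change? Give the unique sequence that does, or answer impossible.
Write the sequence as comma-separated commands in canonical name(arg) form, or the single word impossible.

move(3)

key: still facing S — the one step turns nothing
begin: at (2,6), heading S
[1] after move(3): at (2,3), heading S
all 6 alternatives checked — unique.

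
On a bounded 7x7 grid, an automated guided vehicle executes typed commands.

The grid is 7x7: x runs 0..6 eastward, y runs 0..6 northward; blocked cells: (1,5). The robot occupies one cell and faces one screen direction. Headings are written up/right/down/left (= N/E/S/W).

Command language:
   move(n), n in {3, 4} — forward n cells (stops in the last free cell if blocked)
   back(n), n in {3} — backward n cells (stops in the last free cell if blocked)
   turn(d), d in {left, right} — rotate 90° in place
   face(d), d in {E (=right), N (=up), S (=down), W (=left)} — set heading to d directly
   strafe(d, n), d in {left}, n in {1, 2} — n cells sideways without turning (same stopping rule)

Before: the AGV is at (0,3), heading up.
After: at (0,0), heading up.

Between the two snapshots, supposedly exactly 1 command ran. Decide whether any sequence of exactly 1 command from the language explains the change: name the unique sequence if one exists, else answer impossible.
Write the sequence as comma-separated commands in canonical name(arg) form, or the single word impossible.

back(3)

key: still facing N — the one step turns nothing
begin: at (0,3), heading up
[1] after back(3): at (0,0), heading up
all 11 alternatives checked — unique.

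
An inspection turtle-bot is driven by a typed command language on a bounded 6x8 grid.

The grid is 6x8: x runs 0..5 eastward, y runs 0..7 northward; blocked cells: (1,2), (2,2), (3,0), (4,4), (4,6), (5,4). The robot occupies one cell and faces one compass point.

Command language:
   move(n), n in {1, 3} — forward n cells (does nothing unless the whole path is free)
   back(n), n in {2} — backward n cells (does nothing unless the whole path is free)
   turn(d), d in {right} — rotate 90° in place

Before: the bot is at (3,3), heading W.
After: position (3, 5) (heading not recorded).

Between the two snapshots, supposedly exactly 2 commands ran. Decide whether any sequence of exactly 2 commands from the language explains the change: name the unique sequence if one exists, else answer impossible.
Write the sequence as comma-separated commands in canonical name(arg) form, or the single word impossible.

impossible

all 16 sequences checked — none match.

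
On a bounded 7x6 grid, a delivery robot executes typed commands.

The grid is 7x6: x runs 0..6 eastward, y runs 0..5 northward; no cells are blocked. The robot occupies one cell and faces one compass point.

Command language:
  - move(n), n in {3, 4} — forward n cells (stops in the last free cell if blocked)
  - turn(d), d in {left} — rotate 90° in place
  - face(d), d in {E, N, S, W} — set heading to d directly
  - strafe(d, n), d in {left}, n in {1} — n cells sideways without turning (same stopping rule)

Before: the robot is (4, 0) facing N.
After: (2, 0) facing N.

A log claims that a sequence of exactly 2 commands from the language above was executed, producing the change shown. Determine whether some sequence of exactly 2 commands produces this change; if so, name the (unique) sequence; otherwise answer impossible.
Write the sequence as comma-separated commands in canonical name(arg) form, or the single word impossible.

strafe(left, 1), strafe(left, 1)

key: still facing N at the end — nothing in the sequence rotates
start: (4, 0) facing N
1. strafe(left, 1) → (3, 0) facing N
2. strafe(left, 1) → (2, 0) facing N
uniquely the one of 64 2-step routes that fits.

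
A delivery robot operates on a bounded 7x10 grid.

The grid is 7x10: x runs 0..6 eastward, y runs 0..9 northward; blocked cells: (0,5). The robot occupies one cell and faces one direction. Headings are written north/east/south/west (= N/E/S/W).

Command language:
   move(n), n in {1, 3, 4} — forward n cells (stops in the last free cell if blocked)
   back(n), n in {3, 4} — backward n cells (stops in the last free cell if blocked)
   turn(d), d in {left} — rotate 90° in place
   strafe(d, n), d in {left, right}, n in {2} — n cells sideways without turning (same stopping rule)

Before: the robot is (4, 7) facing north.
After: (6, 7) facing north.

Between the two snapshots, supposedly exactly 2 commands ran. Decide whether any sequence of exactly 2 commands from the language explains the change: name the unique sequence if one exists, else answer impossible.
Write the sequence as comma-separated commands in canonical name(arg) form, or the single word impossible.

strafe(right, 2), strafe(right, 2)

key: heading stays N — no command in the sequence turns
initial: (4, 7) facing north
1. strafe(right, 2) → (6, 7) facing north
2. strafe(right, 2) → (6, 7) facing north
all 64 alternatives checked — unique.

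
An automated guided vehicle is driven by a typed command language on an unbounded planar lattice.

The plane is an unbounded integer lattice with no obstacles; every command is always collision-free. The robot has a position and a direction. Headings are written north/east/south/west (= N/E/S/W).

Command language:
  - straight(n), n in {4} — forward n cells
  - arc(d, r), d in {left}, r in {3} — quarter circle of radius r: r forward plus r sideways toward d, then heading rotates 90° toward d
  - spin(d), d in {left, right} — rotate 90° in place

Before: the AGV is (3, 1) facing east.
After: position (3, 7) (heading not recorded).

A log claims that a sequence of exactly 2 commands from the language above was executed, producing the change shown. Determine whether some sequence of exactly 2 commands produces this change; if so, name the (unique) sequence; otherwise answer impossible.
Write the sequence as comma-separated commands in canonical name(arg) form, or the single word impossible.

start: (3, 1) facing east
t=1 arc(left, 3) ⇒ (6, 4) facing north
t=2 arc(left, 3) ⇒ (3, 7) facing west
all 16 alternatives checked — unique.

arc(left, 3), arc(left, 3)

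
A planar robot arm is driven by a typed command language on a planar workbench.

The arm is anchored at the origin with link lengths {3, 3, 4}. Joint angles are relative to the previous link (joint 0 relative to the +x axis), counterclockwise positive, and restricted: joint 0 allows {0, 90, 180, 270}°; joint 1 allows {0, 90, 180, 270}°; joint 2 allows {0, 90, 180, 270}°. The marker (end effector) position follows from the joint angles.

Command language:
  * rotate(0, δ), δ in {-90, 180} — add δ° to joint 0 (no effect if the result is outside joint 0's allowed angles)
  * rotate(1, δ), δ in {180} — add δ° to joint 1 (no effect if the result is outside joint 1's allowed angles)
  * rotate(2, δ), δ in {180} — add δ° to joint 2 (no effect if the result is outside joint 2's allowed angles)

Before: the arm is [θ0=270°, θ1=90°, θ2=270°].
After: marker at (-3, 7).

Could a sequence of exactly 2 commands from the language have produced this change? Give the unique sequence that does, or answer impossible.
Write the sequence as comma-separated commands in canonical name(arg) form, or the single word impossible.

rotate(0, -90), rotate(0, -90)

t0: [θ0=270°, θ1=90°, θ2=270°]
t=1 rotate(0, -90) ⇒ [θ0=180°, θ1=90°, θ2=270°]
t=2 rotate(0, -90) ⇒ [θ0=90°, θ1=90°, θ2=270°]
uniquely the one of 16 2-step routes that fits.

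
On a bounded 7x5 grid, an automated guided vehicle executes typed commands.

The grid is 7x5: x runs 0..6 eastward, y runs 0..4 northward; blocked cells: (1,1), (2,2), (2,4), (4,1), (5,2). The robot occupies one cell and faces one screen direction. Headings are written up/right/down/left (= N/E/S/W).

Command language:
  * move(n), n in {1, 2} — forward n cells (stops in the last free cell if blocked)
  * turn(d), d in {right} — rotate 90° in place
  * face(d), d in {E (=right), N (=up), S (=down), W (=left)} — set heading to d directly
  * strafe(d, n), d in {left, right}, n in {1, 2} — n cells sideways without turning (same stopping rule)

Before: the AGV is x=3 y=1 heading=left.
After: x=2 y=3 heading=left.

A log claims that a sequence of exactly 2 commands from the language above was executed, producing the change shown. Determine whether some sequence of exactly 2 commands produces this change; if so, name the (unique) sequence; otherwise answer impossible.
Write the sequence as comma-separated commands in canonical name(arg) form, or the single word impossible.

key: order matters: swapping strafe(right, 2) and move(1) lands elsewhere
begin: x=3 y=1 heading=left
1. strafe(right, 2) → x=3 y=3 heading=left
2. move(1) → x=2 y=3 heading=left
no rival 2-sequence matches.

strafe(right, 2), move(1)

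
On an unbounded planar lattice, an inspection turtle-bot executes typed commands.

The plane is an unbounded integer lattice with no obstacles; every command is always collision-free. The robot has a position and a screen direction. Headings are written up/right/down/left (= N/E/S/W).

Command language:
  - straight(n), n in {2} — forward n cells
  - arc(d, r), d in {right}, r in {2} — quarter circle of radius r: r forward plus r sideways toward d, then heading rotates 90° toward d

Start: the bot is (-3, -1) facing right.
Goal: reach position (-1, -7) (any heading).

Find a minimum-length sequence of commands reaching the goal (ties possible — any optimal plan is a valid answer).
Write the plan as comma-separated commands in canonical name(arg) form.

t0: (-3, -1) facing right
[1] after arc(right, 2): (-1, -3) facing down
[2] after straight(2): (-1, -5) facing down
[3] after straight(2): (-1, -7) facing down
nothing shorter than 3 reaches the goal.

arc(right, 2), straight(2), straight(2)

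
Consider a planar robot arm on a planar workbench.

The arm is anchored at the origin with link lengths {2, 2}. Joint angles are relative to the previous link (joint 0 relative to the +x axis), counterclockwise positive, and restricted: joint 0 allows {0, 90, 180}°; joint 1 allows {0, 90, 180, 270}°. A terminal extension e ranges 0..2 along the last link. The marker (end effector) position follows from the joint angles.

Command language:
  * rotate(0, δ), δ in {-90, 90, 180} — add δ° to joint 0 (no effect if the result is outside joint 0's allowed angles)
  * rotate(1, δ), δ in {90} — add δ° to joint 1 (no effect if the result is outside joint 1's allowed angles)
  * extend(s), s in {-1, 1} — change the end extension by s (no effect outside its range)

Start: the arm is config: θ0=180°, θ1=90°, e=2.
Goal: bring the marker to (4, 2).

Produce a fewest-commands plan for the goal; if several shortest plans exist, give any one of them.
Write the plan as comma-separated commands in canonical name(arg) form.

t0: config: θ0=180°, θ1=90°, e=2
[1] after rotate(0, -90): config: θ0=90°, θ1=90°, e=2
[2] after rotate(1, 90): config: θ0=90°, θ1=180°, e=2
[3] after rotate(1, 90): config: θ0=90°, θ1=270°, e=2
minimal: 3 command(s), checked below 3.

rotate(0, -90), rotate(1, 90), rotate(1, 90)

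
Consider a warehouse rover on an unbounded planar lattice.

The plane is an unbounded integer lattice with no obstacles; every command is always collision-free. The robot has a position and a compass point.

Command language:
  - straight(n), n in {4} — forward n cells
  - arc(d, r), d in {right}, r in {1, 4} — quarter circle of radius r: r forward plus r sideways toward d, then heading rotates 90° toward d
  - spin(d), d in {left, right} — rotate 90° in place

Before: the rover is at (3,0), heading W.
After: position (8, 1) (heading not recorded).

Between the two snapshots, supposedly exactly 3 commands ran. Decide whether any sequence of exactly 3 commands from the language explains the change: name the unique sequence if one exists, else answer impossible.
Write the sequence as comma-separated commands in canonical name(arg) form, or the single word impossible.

spin(right), arc(right, 1), straight(4)

key: running straight(4) before spin(right) would end elsewhere — order is forced
from: at (3,0), heading W
step 1 (spin(right)): at (3,0), heading N
step 2 (arc(right, 1)): at (4,1), heading E
step 3 (straight(4)): at (8,1), heading E
all 125 alternatives checked — unique.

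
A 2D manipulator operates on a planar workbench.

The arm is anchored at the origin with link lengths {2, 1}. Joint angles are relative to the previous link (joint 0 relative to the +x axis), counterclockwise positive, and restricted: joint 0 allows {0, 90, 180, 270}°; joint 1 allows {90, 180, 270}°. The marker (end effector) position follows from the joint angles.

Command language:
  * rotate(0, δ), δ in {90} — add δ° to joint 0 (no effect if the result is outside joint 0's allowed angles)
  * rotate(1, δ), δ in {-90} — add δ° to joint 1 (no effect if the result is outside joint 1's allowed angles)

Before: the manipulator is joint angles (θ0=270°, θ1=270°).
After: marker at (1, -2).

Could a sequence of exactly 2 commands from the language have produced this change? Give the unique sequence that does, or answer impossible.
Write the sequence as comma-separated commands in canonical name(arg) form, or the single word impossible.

initial: joint angles (θ0=270°, θ1=270°)
step 1 (rotate(1, -90)): joint angles (θ0=270°, θ1=180°)
step 2 (rotate(1, -90)): joint angles (θ0=270°, θ1=90°)
no rival 2-sequence matches.

rotate(1, -90), rotate(1, -90)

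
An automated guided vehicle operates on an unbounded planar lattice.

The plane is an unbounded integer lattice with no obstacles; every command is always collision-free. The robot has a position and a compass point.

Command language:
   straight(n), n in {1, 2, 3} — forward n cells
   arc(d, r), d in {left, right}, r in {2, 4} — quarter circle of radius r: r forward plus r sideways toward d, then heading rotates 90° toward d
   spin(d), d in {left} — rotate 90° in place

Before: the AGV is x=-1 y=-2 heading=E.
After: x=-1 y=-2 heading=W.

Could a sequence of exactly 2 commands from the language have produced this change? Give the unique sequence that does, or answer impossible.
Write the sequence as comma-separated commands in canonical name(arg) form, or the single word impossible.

spin(left), spin(left)

key: parked at (-1,-2) the whole time — nothing moves the robot
begin: x=-1 y=-2 heading=E
step 1 (spin(left)): x=-1 y=-2 heading=N
step 2 (spin(left)): x=-1 y=-2 heading=W
uniquely the one of 64 2-step routes that fits.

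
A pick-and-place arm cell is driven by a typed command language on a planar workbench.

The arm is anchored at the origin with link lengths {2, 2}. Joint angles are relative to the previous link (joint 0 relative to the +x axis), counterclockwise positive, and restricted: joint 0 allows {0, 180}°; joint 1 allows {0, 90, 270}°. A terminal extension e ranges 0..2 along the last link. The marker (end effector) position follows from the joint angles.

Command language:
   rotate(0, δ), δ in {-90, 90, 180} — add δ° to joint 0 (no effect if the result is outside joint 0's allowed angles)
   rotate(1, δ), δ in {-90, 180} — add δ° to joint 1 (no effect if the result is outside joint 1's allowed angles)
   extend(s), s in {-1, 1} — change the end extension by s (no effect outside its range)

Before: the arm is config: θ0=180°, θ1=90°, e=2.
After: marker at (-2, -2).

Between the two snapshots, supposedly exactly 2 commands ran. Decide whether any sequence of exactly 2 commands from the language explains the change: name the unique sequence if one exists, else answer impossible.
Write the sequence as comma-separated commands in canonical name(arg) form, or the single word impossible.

begin: config: θ0=180°, θ1=90°, e=2
1. extend(-1) → config: θ0=180°, θ1=90°, e=1
2. extend(-1) → config: θ0=180°, θ1=90°, e=0
all 49 alternatives checked — unique.

extend(-1), extend(-1)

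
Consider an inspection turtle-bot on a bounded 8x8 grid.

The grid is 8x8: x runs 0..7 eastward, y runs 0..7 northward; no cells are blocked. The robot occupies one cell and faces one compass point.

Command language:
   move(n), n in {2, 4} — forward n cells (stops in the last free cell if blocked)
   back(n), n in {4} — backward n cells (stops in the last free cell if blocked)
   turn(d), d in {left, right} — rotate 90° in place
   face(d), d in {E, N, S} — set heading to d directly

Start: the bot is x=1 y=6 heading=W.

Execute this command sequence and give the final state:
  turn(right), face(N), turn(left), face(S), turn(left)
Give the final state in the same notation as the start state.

x=1 y=6 heading=E

initial: x=1 y=6 heading=W
t=1 turn(right) ⇒ x=1 y=6 heading=N
t=2 face(N) ⇒ x=1 y=6 heading=N
t=3 turn(left) ⇒ x=1 y=6 heading=W
t=4 face(S) ⇒ x=1 y=6 heading=S
t=5 turn(left) ⇒ x=1 y=6 heading=E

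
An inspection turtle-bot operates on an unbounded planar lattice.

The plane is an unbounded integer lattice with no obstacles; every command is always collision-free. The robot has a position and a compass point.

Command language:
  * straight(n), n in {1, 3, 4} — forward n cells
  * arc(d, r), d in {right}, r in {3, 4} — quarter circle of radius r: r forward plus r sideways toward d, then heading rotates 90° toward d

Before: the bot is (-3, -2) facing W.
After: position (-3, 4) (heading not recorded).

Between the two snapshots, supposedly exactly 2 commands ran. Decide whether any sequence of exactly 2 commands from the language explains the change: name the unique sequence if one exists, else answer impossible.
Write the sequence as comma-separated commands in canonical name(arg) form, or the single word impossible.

arc(right, 3), arc(right, 3)

initial: (-3, -2) facing W
[1] after arc(right, 3): (-6, 1) facing N
[2] after arc(right, 3): (-3, 4) facing E
no rival 2-sequence matches.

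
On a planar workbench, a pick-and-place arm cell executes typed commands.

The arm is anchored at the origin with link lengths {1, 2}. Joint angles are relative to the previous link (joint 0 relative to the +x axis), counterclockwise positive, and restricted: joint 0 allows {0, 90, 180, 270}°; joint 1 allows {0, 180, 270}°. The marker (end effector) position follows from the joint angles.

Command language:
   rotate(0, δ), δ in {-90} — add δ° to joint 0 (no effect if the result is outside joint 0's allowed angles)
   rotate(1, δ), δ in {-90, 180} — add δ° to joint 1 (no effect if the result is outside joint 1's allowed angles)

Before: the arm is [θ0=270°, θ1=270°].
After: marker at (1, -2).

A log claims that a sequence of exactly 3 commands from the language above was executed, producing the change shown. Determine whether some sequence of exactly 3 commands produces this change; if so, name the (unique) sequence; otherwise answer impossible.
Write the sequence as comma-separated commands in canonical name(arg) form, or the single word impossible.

rotate(0, -90), rotate(0, -90), rotate(0, -90)

from: [θ0=270°, θ1=270°]
step 1 (rotate(0, -90)): [θ0=180°, θ1=270°]
step 2 (rotate(0, -90)): [θ0=90°, θ1=270°]
step 3 (rotate(0, -90)): [θ0=0°, θ1=270°]
uniquely the one of 27 3-step routes that fits.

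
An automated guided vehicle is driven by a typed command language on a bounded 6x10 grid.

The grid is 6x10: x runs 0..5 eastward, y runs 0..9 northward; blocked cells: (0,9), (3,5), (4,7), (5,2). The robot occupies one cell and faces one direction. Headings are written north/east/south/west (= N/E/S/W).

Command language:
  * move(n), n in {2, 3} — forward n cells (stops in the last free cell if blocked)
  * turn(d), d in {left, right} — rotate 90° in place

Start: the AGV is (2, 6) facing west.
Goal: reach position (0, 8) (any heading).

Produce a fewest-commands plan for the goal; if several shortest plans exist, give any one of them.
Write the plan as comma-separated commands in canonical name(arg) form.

start: (2, 6) facing west
step 1 (move(3)): (0, 6) facing west
step 2 (turn(right)): (0, 6) facing north
step 3 (move(3)): (0, 8) facing north
shorter routes all fall short; 3 is best.

move(3), turn(right), move(3)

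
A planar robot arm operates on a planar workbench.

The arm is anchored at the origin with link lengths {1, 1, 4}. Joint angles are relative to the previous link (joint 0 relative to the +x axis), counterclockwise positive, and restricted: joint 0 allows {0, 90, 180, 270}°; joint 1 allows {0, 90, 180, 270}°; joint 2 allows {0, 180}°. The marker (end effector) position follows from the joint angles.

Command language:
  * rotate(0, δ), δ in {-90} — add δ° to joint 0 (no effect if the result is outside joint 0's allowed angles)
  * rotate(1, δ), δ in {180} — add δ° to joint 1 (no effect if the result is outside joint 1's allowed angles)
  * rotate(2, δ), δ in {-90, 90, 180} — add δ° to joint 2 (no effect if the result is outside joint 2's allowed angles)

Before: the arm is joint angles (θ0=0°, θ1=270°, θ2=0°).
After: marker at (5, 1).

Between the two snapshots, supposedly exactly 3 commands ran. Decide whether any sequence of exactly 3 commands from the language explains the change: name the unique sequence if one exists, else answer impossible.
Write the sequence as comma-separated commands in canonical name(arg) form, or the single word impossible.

from: joint angles (θ0=0°, θ1=270°, θ2=0°)
t=1 rotate(0, -90) ⇒ joint angles (θ0=270°, θ1=270°, θ2=0°)
t=2 rotate(0, -90) ⇒ joint angles (θ0=180°, θ1=270°, θ2=0°)
t=3 rotate(0, -90) ⇒ joint angles (θ0=90°, θ1=270°, θ2=0°)
no other 3-command option fits: unique.

rotate(0, -90), rotate(0, -90), rotate(0, -90)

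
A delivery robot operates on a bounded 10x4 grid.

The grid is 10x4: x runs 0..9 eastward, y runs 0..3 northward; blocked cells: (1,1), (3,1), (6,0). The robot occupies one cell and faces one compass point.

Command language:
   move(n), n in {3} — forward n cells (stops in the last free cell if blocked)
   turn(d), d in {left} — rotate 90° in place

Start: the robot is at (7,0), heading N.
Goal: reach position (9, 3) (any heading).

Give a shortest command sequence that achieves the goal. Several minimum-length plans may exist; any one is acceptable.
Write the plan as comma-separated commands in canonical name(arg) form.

move(3), turn(left), turn(left), turn(left), move(3)

from: at (7,0), heading N
[1] after move(3): at (7,3), heading N
[2] after turn(left): at (7,3), heading W
[3] after turn(left): at (7,3), heading S
[4] after turn(left): at (7,3), heading E
[5] after move(3): at (9,3), heading E
shorter routes all fall short; 5 is best.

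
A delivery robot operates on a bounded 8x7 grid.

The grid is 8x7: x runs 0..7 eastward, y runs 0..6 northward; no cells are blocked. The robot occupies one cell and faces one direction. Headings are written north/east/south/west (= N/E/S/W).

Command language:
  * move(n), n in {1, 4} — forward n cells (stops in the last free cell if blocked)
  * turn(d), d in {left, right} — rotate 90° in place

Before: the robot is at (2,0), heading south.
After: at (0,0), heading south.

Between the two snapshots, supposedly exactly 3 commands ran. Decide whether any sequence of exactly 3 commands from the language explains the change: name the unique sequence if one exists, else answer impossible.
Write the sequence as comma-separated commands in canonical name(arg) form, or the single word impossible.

turn(right), move(4), turn(left)

key: move(4) runs into the grid edge before its full distance
start: at (2,0), heading south
[1] after turn(right): at (2,0), heading west
[2] after move(4): at (0,0), heading west
[3] after turn(left): at (0,0), heading south
uniquely the one of 64 3-step routes that fits.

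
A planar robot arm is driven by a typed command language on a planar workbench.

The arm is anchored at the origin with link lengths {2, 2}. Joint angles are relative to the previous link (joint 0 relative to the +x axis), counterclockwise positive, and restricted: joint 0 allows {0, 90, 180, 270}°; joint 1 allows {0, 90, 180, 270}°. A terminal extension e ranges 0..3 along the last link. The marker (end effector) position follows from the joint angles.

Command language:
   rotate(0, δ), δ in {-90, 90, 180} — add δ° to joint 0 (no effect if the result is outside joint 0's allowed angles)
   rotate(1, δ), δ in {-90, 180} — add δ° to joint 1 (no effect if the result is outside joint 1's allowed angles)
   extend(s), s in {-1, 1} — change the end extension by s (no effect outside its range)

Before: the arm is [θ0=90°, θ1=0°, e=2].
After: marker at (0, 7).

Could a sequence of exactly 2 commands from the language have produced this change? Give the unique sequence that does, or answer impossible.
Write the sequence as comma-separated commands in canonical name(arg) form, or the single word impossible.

extend(1), extend(1)

initial: [θ0=90°, θ1=0°, e=2]
t=1 extend(1) ⇒ [θ0=90°, θ1=0°, e=3]
t=2 extend(1) ⇒ [θ0=90°, θ1=0°, e=3]
uniquely the one of 49 2-step routes that fits.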